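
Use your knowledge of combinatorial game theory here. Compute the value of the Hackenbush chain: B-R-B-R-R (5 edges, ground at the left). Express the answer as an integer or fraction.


Edges (from ground): B-R-B-R-R
By Berlekamp's sign-expansion rule, a Blue-Red Hackenbush stalk has the value of the surreal number whose sign sequence is the edge sequence with B -> + and R -> -.
Sign sequence: +-+--
Trace the sign expansion in the surreal number tree, starting from 0:
Edge 1: B (sign +) -> bounds (0, +inf), value = 1
Edge 2: R (sign -) -> bounds (0, 1), value = 1/2
Edge 3: B (sign +) -> bounds (1/2, 1), value = 3/4
Edge 4: R (sign -) -> bounds (1/2, 3/4), value = 5/8
Edge 5: R (sign -) -> bounds (1/2, 5/8), value = 9/16
Game value = 9/16

9/16


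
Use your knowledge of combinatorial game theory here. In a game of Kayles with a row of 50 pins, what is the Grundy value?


Kayles: a move removes 1 or 2 adjacent pins from a contiguous row.
Removing pins from a row of k leaves two independent rows (a, b) with a + b = k - 1 (one pin) or a + b = k - 2 (two pins); an end removal gives a = 0.
By Sprague-Grundy, G(k) = mex{ G(a) XOR G(b) } over all these splits. G(0) = 0.
G(1): splits (0,0):0^0=0 -> mex({0}) = 1
G(2): splits (0,1):0^1=1 (0,0):0^0=0 -> mex({0, 1}) = 2
G(3): splits (0,2):0^2=2 (1,1):1^1=0 (0,1):0^1=1 -> mex({0, 1, 2}) = 3
G(4): splits (0,3):0^3=3 (1,2):1^2=3 (0,2):0^2=2 (1,1):1^1=0 -> mex({0, 2, 3}) = 1
G(5): splits (0,4):0^1=1 (1,3):1^3=2 (2,2):2^2=0 (0,3):0^3=3 (1,2):1^2=3 -> mex({0, 1, 2, 3}) = 4
G(6) = mex({0, 1, 2, 4}) = 3
G(7) = mex({0, 1, 3, 4, 5}) = 2
G(8) = mex({0, 2, 3, 5, 6}) = 1
G(9) = mex({0, 1, 2, 3, 6, 7}) = 4
G(10) = mex({0, 1, 3, 4, 5, 7}) = 2
G(11) = mex({0, 1, 2, 3, 4, 5}) = 6
G(12) = mex({0, 1, 2, 3, 5, 6, 7}) = 4
G(13) = mex({0, 2, 3, 4, 6, 7}) = 1
G(14) = mex({0, 1, 4, 5, 6, 7}) = 2
G(15) = mex({0, 1, 2, 3, 4, 5, 6}) = 7
G(16) = mex({0, 2, 3, 5, 6, 7}) = 1
G(17) = mex({0, 1, 2, 3, 5, 6, 7}) = 4
G(18) = mex({0, 1, 2, 4, 5, 6}) = 3
G(19) = mex({0, 1, 3, 4, 5, 7}) = 2
G(20) = mex({0, 2, 3, 4, 5, 6, 7}) = 1
G(21) = mex({0, 1, 2, 3, 5, 6, 7}) = 4
G(22) = mex({0, 1, 2, 3, 4, 5, 7}) = 6
G(23) = mex({0, 1, 2, 3, 4, 5, 6}) = 7
G(24) = mex({0, 1, 2, 3, 5, 6, 7}) = 4
G(25) = mex({0, 2, 3, 4, 6, 7}) = 1
G(26) = mex({0, 1, 3, 4, 5, 6, 7}) = 2
G(27) = mex({0, 1, 2, 3, 4, 5, 6, 7}) = 8
G(28) = mex({0, 1, 2, 3, 4, 6, 7, 8}) = 5
G(29) = mex({0, 1, 2, 3, 5, 6, 7, 8, 9}) = 4
G(30) = mex({0, 1, 2, 3, 4, 5, 6, 9, 10}) = 7
G(31) = mex({0, 1, 3, 4, 5, 7, 10, 11}) = 2
G(32) = mex({0, 2, 3, 4, 5, 6, 7, 9, 11}) = 1
G(33) = mex({0, 1, 2, 3, 4, 5, 6, 7, 9, 12}) = 8
G(34) = mex({0, 1, 2, 3, 4, 5, 7, 8, 11, 12}) = 6
G(35) = mex({0, 1, 2, 3, 4, 5, 6, 8, 9, 10, 11}) = 7
G(36) = mex({0, 1, 2, 3, 5, 6, 7, 9, 10}) = 4
G(37) = mex({0, 2, 3, 4, 6, 7, 9, 10, 11, 12}) = 1
G(38) = mex({0, 1, 3, 4, 5, 6, 7, 9, 10, 11, 12}) = 2
G(39) = mex({0, 1, 2, 4, 5, 6, 7, 9, 10, 12, 14}) = 3
G(40) = mex({0, 2, 3, 4, 6, 7, 11, 12, 14}) = 1
G(41) = mex({0, 1, 2, 3, 5, 6, 7, 9, 10, 11, 12}) = 4
G(42) = mex({0, 1, 2, 3, 4, 5, 6, 9, 10}) = 7
G(43) = mex({0, 1, 3, 4, 5, 7, 9, 10, 12, 15}) = 2
G(44) = mex({0, 2, 3, 4, 5, 6, 7, 9, 10, 12, 15}) = 1
G(45) = mex({0, 1, 2, 3, 4, 5, 6, 7, 9, 10, 12, 14}) = 8
G(46) = mex({0, 1, 3, 4, 5, 7, 8, 11, 12, 14}) = 2
G(47) = mex({0, 1, 2, 3, 4, 5, 6, 8, 9, 10, 11, 12}) = 7
G(48) = mex({0, 1, 2, 3, 5, 6, 7, 9, 10}) = 4
G(49) = mex({0, 2, 3, 4, 6, 7, 9, 10, 11, 12, 15}) = 1
G(50) = mex({0, 1, 4, 5, 6, 7, 9, 11, 12, 14, 15}) = 2
Therefore G(50) = 2.

2


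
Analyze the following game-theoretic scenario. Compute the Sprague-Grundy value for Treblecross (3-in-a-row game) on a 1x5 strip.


Treblecross: place X on empty cells; 3-in-a-row wins.
Playing within two cells of an existing X lets the opponent win at once, so sensible play treats the cells i-2..i+2 around each X as dead. The player left with no safe cell loses, so this is a normal-play take-away game on strips of safe cells.
Placing X at cell i (0-indexed) of a strip of k safe cells leaves independent strips of sizes max(0, i-2) and max(0, k-i-3). Hence G(k) = mex{ G(max(0,i-2)) XOR G(max(0,k-i-3)) : 0 <= i < k }, with G(0) = 0.
G(1): splits (0,0):0^0=0 -> mex({0}) = 1
G(2): splits (0,0):0^0=0 -> mex({0}) = 1
G(3): splits (0,0):0^0=0 -> mex({0}) = 1
G(4): splits (0,1):0^1=1 (0,0):0^0=0 -> mex({0, 1}) = 2
G(5): splits (0,2):0^1=1 (0,1):0^1=1 (0,0):0^0=0 -> mex({0, 1}) = 2
Therefore G(5) = 2.

2


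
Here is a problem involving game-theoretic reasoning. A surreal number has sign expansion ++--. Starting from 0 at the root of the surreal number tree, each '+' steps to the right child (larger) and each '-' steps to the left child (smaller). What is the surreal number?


Sign expansion: ++--
Rule: track bounds (lo, hi), initially (-inf, +inf). On '+', the current value becomes lo and we move to the simplest number in (value, hi): value + 1 if hi = +inf, otherwise the midpoint (value + hi)/2. On '-', the current value becomes hi and we move to value - 1 if lo = -inf, otherwise the midpoint (lo + value)/2.
Start at 0.
Step 1: sign = +, move right. Bounds: (0, +inf). Value = 1
Step 2: sign = +, move right. Bounds: (1, +inf). Value = 2
Step 3: sign = -, move left. Bounds: (1, 2). Value = 3/2
Step 4: sign = -, move left. Bounds: (1, 3/2). Value = 5/4
The surreal number with sign expansion ++-- is 5/4.

5/4


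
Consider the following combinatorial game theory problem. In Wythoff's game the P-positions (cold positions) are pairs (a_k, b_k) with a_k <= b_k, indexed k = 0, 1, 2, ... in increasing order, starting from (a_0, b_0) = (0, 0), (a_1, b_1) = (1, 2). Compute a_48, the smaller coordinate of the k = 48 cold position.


By Wythoff's theorem, a_k = floor(k * phi) and b_k = floor(k * phi^2) = a_k + k, where phi = (1 + sqrt(5))/2 is the golden ratio.
phi = (1 + sqrt(5))/2 = 1.618034
k = 48
k * phi = 48 * 1.618034 = 77.665631
a_48 = floor(k * phi) = 77

77


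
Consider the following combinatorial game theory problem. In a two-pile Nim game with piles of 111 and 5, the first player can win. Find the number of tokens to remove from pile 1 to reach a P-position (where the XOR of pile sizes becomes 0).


Piles: 111 and 5
Current XOR: 111 XOR 5 = 106 (non-zero, so this is an N-position).
To make the XOR zero, we need to find a move that balances the piles.
For pile 1 (size 111): target = 111 XOR 106 = 5
We reduce pile 1 from 111 to 5.
Tokens removed: 111 - 5 = 106
Verification: 5 XOR 5 = 0

106


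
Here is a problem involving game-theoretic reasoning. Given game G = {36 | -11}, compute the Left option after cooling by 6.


Original game: {36 | -11} (a switch {a | b} with a > b).
Cooling by t (for t below the temperature (a - b)/2 = 47/2) taxes each move by t: {a | b} cooled by t is {a - t | b + t}.
Cooling amount: t = 6
Cooled Left option: 36 - 6 = 30
Cooled Right option: -11 + 6 = -5
Cooled game: {30 | -5}
Left option = 30

30


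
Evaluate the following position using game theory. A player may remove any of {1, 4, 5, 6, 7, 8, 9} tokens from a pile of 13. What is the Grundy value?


The subtraction set is S = {1, 4, 5, 6, 7, 8, 9}.
G(k) = mex{ G(k - s) : s in S, s <= k }. We compute iteratively: G(0) = 0.
G(1) = mex({0}) = 1
G(2) = mex({1}) = 0
G(3) = mex({0}) = 1
G(4) = mex({0, 1}) = 2
G(5) = mex({0, 1, 2}) = 3
G(6) = mex({0, 1, 3}) = 2
G(7) = mex({0, 1, 2}) = 3
G(8) = mex({0, 1, 2, 3}) = 4
G(9) = mex({0, 1, 2, 3, 4}) = 5
G(10) = mex({0, 1, 2, 3, 5}) = 4
G(11) = mex({0, 1, 2, 3, 4}) = 5
G(12) = mex({1, 2, 3, 4, 5}) = 0
G(13) = mex({0, 2, 3, 4, 5}) = 1
Therefore G(13) = 1.

1


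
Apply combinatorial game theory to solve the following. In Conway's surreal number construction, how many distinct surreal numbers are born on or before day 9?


Day 0: {|} = 0 is born. Count = 1.
Day n: the number of surreal numbers born by day n is 2^(n+1) - 1.
By day 0: 2^1 - 1 = 1
By day 1: 2^2 - 1 = 3
By day 2: 2^3 - 1 = 7
By day 3: 2^4 - 1 = 15
By day 4: 2^5 - 1 = 31
By day 5: 2^6 - 1 = 63
By day 6: 2^7 - 1 = 127
By day 7: 2^8 - 1 = 255
By day 8: 2^9 - 1 = 511
By day 9: 2^10 - 1 = 1023
By day 9: 1023 surreal numbers.

1023


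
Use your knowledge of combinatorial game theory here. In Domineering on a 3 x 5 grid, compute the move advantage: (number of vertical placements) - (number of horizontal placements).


Board is 3 x 5 (rows x cols).
Left (vertical) placements: (rows-1) * cols = 2 * 5 = 10
Right (horizontal) placements: rows * (cols-1) = 3 * 4 = 12
Advantage = Left - Right = 10 - 12 = -2

-2


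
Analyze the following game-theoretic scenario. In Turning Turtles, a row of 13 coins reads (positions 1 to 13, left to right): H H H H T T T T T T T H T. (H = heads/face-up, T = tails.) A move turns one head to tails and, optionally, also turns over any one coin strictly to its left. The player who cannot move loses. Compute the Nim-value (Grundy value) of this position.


Coins: H H H H T T T T T T T H T
Key fact: a single head at position k behaves exactly like a Nim heap of size k (turning it to T and optionally flipping a coin at j < k corresponds to moving the heap from k to j, or to 0), and heads combine as a disjunctive sum (two heads at the same place would cancel, matching j XOR j = 0). So the Nim-value is the XOR of the 1-indexed positions of the heads.
Face-up positions (1-indexed): [1, 2, 3, 4, 12]
XOR 0 with 1: 0 XOR 1 = 1
XOR 1 with 2: 1 XOR 2 = 3
XOR 3 with 3: 3 XOR 3 = 0
XOR 0 with 4: 0 XOR 4 = 4
XOR 4 with 12: 4 XOR 12 = 8
Nim-value = 8

8


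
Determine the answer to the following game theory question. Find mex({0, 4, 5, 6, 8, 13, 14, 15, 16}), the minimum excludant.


Set = {0, 4, 5, 6, 8, 13, 14, 15, 16}
0 is in the set.
1 is NOT in the set. This is the mex.
mex = 1

1


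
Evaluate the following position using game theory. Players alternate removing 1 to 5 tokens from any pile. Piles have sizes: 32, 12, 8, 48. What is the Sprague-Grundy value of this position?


Subtraction set: {1, 2, 3, 4, 5}
For this subtraction set, G(n) = n mod 6 (period = max + 1 = 6).
Pile 1 (size 32): G(32) = 32 mod 6 = 2
Pile 2 (size 12): G(12) = 12 mod 6 = 0
Pile 3 (size 8): G(8) = 8 mod 6 = 2
Pile 4 (size 48): G(48) = 48 mod 6 = 0
Total Grundy value = XOR of all: 2 XOR 0 XOR 2 XOR 0 = 0

0


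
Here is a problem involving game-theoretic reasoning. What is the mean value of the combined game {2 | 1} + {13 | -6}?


G1 = {2 | 1}, G2 = {13 | -6}
Each is a switch {a | b} with numbers a > b; its mean value is (a + b)/2, and mean value is additive over game sums: m(G1 + G2) = m(G1) + m(G2).
Mean of G1 = (2 + (1))/2 = 3/2 = 3/2
Mean of G2 = (13 + (-6))/2 = 7/2 = 7/2
Mean of G1 + G2 = 3/2 + 7/2 = 5

5


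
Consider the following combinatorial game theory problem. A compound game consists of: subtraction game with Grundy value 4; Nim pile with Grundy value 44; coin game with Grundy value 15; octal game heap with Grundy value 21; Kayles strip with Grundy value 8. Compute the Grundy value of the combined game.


By the Sprague-Grundy theorem, the Grundy value of a sum of games is the XOR of individual Grundy values.
subtraction game: Grundy value = 4. Running XOR: 0 XOR 4 = 4
Nim pile: Grundy value = 44. Running XOR: 4 XOR 44 = 40
coin game: Grundy value = 15. Running XOR: 40 XOR 15 = 39
octal game heap: Grundy value = 21. Running XOR: 39 XOR 21 = 50
Kayles strip: Grundy value = 8. Running XOR: 50 XOR 8 = 58
The combined Grundy value is 58.

58


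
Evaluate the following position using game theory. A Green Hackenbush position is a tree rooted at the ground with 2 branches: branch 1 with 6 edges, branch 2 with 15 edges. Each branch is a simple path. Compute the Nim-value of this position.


The tree has 2 branches from the ground vertex.
In Green Hackenbush, the Nim-value of a simple path of length k is k.
Branch 1: length 6, Nim-value = 6
Branch 2: length 15, Nim-value = 15
Total Nim-value = XOR of all branch values:
0 XOR 6 = 6
6 XOR 15 = 9
Nim-value of the tree = 9

9


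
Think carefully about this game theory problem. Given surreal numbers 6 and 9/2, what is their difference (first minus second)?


x = 6, y = 9/2
Converting to common denominator: 2
x = 12/2, y = 9/2
x - y = 6 - 9/2 = 3/2

3/2


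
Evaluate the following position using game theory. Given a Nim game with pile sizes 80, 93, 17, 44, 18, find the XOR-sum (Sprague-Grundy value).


We need the XOR (exclusive or) of all pile sizes.
After XOR-ing pile 1 (size 80): 0 XOR 80 = 80
After XOR-ing pile 2 (size 93): 80 XOR 93 = 13
After XOR-ing pile 3 (size 17): 13 XOR 17 = 28
After XOR-ing pile 4 (size 44): 28 XOR 44 = 48
After XOR-ing pile 5 (size 18): 48 XOR 18 = 34
The Nim-value of this position is 34.

34


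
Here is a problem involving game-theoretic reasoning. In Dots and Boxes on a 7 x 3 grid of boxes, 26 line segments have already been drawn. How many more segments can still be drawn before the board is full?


Grid: 7 x 3 boxes, i.e. 8 rows and 4 columns of dots.
Horizontal edges: (rows + 1) * cols = 8 * 3 = 24
Vertical edges: rows * (cols + 1) = 7 * 4 = 28
Total edges: 24 + 28 = 52
Edges drawn: 26
Remaining: 52 - 26 = 26

26


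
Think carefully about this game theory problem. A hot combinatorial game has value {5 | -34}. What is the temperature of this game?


The game is {5 | -34}, a switch {a | b} with numbers a > b.
Cooling {a | b} by t gives {a - t | b + t}, which stops being hot when a - t = b + t, i.e. at t = (a - b)/2. So the temperature of a switch is (a - b)/2.
Temperature = (Left option - Right option) / 2
= (5 - (-34)) / 2
= 39 / 2
= 39/2

39/2


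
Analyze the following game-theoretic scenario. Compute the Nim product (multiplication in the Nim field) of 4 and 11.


Nim multiplication is bilinear over XOR: (u XOR v) * w = (u*w) XOR (v*w).
So we split each operand into its bit components and XOR the pairwise Nim products.
4 = 4 (as XOR of powers of 2).
11 = 1 + 2 + 8 (as XOR of powers of 2).
Using the standard Nim-product table on single bits:
  2*2 = 3,   2*4 = 8,   2*8 = 12,
  4*4 = 6,   4*8 = 11,  8*8 = 13,
and  1*x = x (identity), k*l = l*k (commutative).
Pairwise Nim products:
  4 * 1 = 4
  4 * 2 = 8
  4 * 8 = 11
XOR them: 4 XOR 8 XOR 11 = 7.
Result: 4 * 11 = 7 (in Nim).

7


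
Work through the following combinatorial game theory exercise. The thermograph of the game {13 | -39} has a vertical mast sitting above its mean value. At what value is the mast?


Game = {13 | -39}, a switch {a | b} with numbers a > b.
Its thermograph has left wall a - t and right wall b + t, which meet at t = (a - b)/2, where both equal (a + b)/2. So the mast (mean value) is at (a + b)/2.
Mean = (13 + (-39))/2 = -26/2 = -13

-13


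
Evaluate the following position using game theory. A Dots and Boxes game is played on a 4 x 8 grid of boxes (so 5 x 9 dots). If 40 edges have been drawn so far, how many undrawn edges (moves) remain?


Grid: 4 x 8 boxes, i.e. 5 rows and 9 columns of dots.
Horizontal edges: (rows + 1) * cols = 5 * 8 = 40
Vertical edges: rows * (cols + 1) = 4 * 9 = 36
Total edges: 40 + 36 = 76
Edges drawn: 40
Remaining: 76 - 40 = 36

36


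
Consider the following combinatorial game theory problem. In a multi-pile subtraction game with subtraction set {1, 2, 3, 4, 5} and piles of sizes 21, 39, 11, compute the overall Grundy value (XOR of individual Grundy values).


Subtraction set: {1, 2, 3, 4, 5}
For this subtraction set, G(n) = n mod 6 (period = max + 1 = 6).
Pile 1 (size 21): G(21) = 21 mod 6 = 3
Pile 2 (size 39): G(39) = 39 mod 6 = 3
Pile 3 (size 11): G(11) = 11 mod 6 = 5
Total Grundy value = XOR of all: 3 XOR 3 XOR 5 = 5

5


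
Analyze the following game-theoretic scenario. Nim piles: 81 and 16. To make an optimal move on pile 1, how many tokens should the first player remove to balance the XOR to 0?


Piles: 81 and 16
Current XOR: 81 XOR 16 = 65 (non-zero, so this is an N-position).
To make the XOR zero, we need to find a move that balances the piles.
For pile 1 (size 81): target = 81 XOR 65 = 16
We reduce pile 1 from 81 to 16.
Tokens removed: 81 - 16 = 65
Verification: 16 XOR 16 = 0

65


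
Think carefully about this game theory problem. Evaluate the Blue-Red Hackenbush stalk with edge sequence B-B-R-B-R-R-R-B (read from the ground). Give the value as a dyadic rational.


Edges (from ground): B-B-R-B-R-R-R-B
By Berlekamp's sign-expansion rule, a Blue-Red Hackenbush stalk has the value of the surreal number whose sign sequence is the edge sequence with B -> + and R -> -.
Sign sequence: ++-+---+
Trace the sign expansion in the surreal number tree, starting from 0:
Edge 1: B (sign +) -> bounds (0, +inf), value = 1
Edge 2: B (sign +) -> bounds (1, +inf), value = 2
Edge 3: R (sign -) -> bounds (1, 2), value = 3/2
Edge 4: B (sign +) -> bounds (3/2, 2), value = 7/4
Edge 5: R (sign -) -> bounds (3/2, 7/4), value = 13/8
Edge 6: R (sign -) -> bounds (3/2, 13/8), value = 25/16
Edge 7: R (sign -) -> bounds (3/2, 25/16), value = 49/32
Edge 8: B (sign +) -> bounds (49/32, 25/16), value = 99/64
Game value = 99/64

99/64


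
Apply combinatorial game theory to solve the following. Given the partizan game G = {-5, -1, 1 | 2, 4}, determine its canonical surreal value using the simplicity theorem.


Left options: {-5, -1, 1}, max = 1
Right options: {2, 4}, min = 2
All options are numbers and max(Left) < min(Right), so by the simplicity theorem the value is the simplest (earliest-born) number strictly between 1 and 2.
No integer lies strictly between 1 and 2, so the value is the dyadic rational m/2^k in the interval with the smallest k (then m odd); search k = 1, 2, ...:
Denominator 2: 3/2 lies strictly between 1 and 2 -- found.
The simplest number in the interval is 3/2.
Game value = 3/2

3/2


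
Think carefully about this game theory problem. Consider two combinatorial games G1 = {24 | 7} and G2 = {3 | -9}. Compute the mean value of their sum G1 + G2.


G1 = {24 | 7}, G2 = {3 | -9}
Each is a switch {a | b} with numbers a > b; its mean value is (a + b)/2, and mean value is additive over game sums: m(G1 + G2) = m(G1) + m(G2).
Mean of G1 = (24 + (7))/2 = 31/2 = 31/2
Mean of G2 = (3 + (-9))/2 = -6/2 = -3
Mean of G1 + G2 = 31/2 + -3 = 25/2

25/2


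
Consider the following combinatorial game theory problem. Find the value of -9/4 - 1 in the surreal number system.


x = -9/4, y = 1
Converting to common denominator: 4
x = -9/4, y = 4/4
x - y = -9/4 - 1 = -13/4

-13/4


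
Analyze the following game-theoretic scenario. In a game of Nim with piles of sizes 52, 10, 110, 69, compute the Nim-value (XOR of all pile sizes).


We need the XOR (exclusive or) of all pile sizes.
After XOR-ing pile 1 (size 52): 0 XOR 52 = 52
After XOR-ing pile 2 (size 10): 52 XOR 10 = 62
After XOR-ing pile 3 (size 110): 62 XOR 110 = 80
After XOR-ing pile 4 (size 69): 80 XOR 69 = 21
The Nim-value of this position is 21.

21


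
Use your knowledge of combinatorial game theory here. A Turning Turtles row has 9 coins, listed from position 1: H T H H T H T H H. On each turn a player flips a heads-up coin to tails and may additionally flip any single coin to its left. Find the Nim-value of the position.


Coins: H T H H T H T H H
Key fact: a single head at position k behaves exactly like a Nim heap of size k (turning it to T and optionally flipping a coin at j < k corresponds to moving the heap from k to j, or to 0), and heads combine as a disjunctive sum (two heads at the same place would cancel, matching j XOR j = 0). So the Nim-value is the XOR of the 1-indexed positions of the heads.
Face-up positions (1-indexed): [1, 3, 4, 6, 8, 9]
XOR 0 with 1: 0 XOR 1 = 1
XOR 1 with 3: 1 XOR 3 = 2
XOR 2 with 4: 2 XOR 4 = 6
XOR 6 with 6: 6 XOR 6 = 0
XOR 0 with 8: 0 XOR 8 = 8
XOR 8 with 9: 8 XOR 9 = 1
Nim-value = 1

1


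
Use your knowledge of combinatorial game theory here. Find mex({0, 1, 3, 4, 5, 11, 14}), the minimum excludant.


Set = {0, 1, 3, 4, 5, 11, 14}
0 is in the set.
1 is in the set.
2 is NOT in the set. This is the mex.
mex = 2

2


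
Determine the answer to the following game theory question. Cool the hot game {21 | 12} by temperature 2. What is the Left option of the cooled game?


Original game: {21 | 12} (a switch {a | b} with a > b).
Cooling by t (for t below the temperature (a - b)/2 = 9/2) taxes each move by t: {a | b} cooled by t is {a - t | b + t}.
Cooling amount: t = 2
Cooled Left option: 21 - 2 = 19
Cooled Right option: 12 + 2 = 14
Cooled game: {19 | 14}
Left option = 19

19


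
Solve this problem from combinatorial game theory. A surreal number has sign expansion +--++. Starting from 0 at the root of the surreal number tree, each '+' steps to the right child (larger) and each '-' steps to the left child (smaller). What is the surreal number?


Sign expansion: +--++
Rule: track bounds (lo, hi), initially (-inf, +inf). On '+', the current value becomes lo and we move to the simplest number in (value, hi): value + 1 if hi = +inf, otherwise the midpoint (value + hi)/2. On '-', the current value becomes hi and we move to value - 1 if lo = -inf, otherwise the midpoint (lo + value)/2.
Start at 0.
Step 1: sign = +, move right. Bounds: (0, +inf). Value = 1
Step 2: sign = -, move left. Bounds: (0, 1). Value = 1/2
Step 3: sign = -, move left. Bounds: (0, 1/2). Value = 1/4
Step 4: sign = +, move right. Bounds: (1/4, 1/2). Value = 3/8
Step 5: sign = +, move right. Bounds: (3/8, 1/2). Value = 7/16
The surreal number with sign expansion +--++ is 7/16.

7/16


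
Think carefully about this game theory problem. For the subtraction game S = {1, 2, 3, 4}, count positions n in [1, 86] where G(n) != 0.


Subtraction set S = {1, 2, 3, 4}, so G(n) = n mod 5.
G(n) = 0 when n is a multiple of 5.
Multiples of 5 in [1, 86]: 17
N-positions (nonzero Grundy) = 86 - 17 = 69

69


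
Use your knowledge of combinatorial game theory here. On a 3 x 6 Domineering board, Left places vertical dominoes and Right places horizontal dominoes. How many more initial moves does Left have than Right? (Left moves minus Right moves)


Board is 3 x 6 (rows x cols).
Left (vertical) placements: (rows-1) * cols = 2 * 6 = 12
Right (horizontal) placements: rows * (cols-1) = 3 * 5 = 15
Advantage = Left - Right = 12 - 15 = -3

-3


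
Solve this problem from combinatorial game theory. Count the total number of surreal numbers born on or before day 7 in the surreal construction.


Day 0: {|} = 0 is born. Count = 1.
Day n: the number of surreal numbers born by day n is 2^(n+1) - 1.
By day 0: 2^1 - 1 = 1
By day 1: 2^2 - 1 = 3
By day 2: 2^3 - 1 = 7
By day 3: 2^4 - 1 = 15
By day 4: 2^5 - 1 = 31
By day 5: 2^6 - 1 = 63
By day 6: 2^7 - 1 = 127
By day 7: 2^8 - 1 = 255
By day 7: 255 surreal numbers.

255


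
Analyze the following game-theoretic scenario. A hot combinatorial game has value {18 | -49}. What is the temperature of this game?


The game is {18 | -49}, a switch {a | b} with numbers a > b.
Cooling {a | b} by t gives {a - t | b + t}, which stops being hot when a - t = b + t, i.e. at t = (a - b)/2. So the temperature of a switch is (a - b)/2.
Temperature = (Left option - Right option) / 2
= (18 - (-49)) / 2
= 67 / 2
= 67/2

67/2


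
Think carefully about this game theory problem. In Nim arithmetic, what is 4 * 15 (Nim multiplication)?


Nim multiplication is bilinear over XOR: (u XOR v) * w = (u*w) XOR (v*w).
So we split each operand into its bit components and XOR the pairwise Nim products.
4 = 4 (as XOR of powers of 2).
15 = 1 + 2 + 4 + 8 (as XOR of powers of 2).
Using the standard Nim-product table on single bits:
  2*2 = 3,   2*4 = 8,   2*8 = 12,
  4*4 = 6,   4*8 = 11,  8*8 = 13,
and  1*x = x (identity), k*l = l*k (commutative).
Pairwise Nim products:
  4 * 1 = 4
  4 * 2 = 8
  4 * 4 = 6
  4 * 8 = 11
XOR them: 4 XOR 8 XOR 6 XOR 11 = 1.
Result: 4 * 15 = 1 (in Nim).

1


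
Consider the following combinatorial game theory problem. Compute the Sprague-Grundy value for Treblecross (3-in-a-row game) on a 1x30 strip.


Treblecross: place X on empty cells; 3-in-a-row wins.
Playing within two cells of an existing X lets the opponent win at once, so sensible play treats the cells i-2..i+2 around each X as dead. The player left with no safe cell loses, so this is a normal-play take-away game on strips of safe cells.
Placing X at cell i (0-indexed) of a strip of k safe cells leaves independent strips of sizes max(0, i-2) and max(0, k-i-3). Hence G(k) = mex{ G(max(0,i-2)) XOR G(max(0,k-i-3)) : 0 <= i < k }, with G(0) = 0.
G(1): splits (0,0):0^0=0 -> mex({0}) = 1
G(2): splits (0,0):0^0=0 -> mex({0}) = 1
G(3): splits (0,0):0^0=0 -> mex({0}) = 1
G(4): splits (0,1):0^1=1 (0,0):0^0=0 -> mex({0, 1}) = 2
G(5): splits (0,2):0^1=1 (0,1):0^1=1 (0,0):0^0=0 -> mex({0, 1}) = 2
G(6) = mex({1}) = 0
G(7) = mex({0, 1, 2}) = 3
G(8) = mex({0, 1, 2}) = 3
G(9) = mex({0, 2}) = 1
G(10) = mex({0, 2, 3}) = 1
G(11) = mex({0, 3}) = 1
G(12) = mex({1, 3}) = 0
G(13) = mex({0, 1, 2, 3}) = 4
G(14) = mex({0, 1, 2}) = 3
G(15) = mex({0, 1, 2}) = 3
G(16) = mex({0, 1, 2, 4}) = 3
G(17) = mex({0, 1, 3, 4}) = 2
G(18) = mex({0, 1, 3, 4}) = 2
G(19) = mex({0, 1, 3, 5}) = 2
G(20) = mex({0, 1, 2, 3, 5}) = 4
G(21) = mex({0, 1, 2, 3, 5}) = 4
G(22) = mex({1, 2, 6}) = 0
G(23) = mex({0, 1, 2, 3, 4, 6}) = 5
G(24) = mex({0, 1, 2, 3, 4}) = 5
G(25) = mex({0, 1, 3, 4, 7}) = 2
G(26) = mex({0, 1, 3, 4, 5, 7}) = 2
G(27) = mex({0, 1, 3, 5}) = 2
G(28) = mex({0, 1, 2, 5}) = 3
G(29) = mex({0, 1, 2, 4, 5, 6}) = 3
G(30) = mex({1, 2, 4, 6}) = 0
Therefore G(30) = 0.

0


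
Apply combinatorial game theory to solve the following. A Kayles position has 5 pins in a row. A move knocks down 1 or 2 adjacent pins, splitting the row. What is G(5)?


Kayles: a move removes 1 or 2 adjacent pins from a contiguous row.
Removing pins from a row of k leaves two independent rows (a, b) with a + b = k - 1 (one pin) or a + b = k - 2 (two pins); an end removal gives a = 0.
By Sprague-Grundy, G(k) = mex{ G(a) XOR G(b) } over all these splits. G(0) = 0.
G(1): splits (0,0):0^0=0 -> mex({0}) = 1
G(2): splits (0,1):0^1=1 (0,0):0^0=0 -> mex({0, 1}) = 2
G(3): splits (0,2):0^2=2 (1,1):1^1=0 (0,1):0^1=1 -> mex({0, 1, 2}) = 3
G(4): splits (0,3):0^3=3 (1,2):1^2=3 (0,2):0^2=2 (1,1):1^1=0 -> mex({0, 2, 3}) = 1
G(5): splits (0,4):0^1=1 (1,3):1^3=2 (2,2):2^2=0 (0,3):0^3=3 (1,2):1^2=3 -> mex({0, 1, 2, 3}) = 4
Therefore G(5) = 4.

4


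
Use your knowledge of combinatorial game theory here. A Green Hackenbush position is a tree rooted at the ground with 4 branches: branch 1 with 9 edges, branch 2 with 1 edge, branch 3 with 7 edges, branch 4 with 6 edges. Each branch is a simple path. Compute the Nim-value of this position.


The tree has 4 branches from the ground vertex.
In Green Hackenbush, the Nim-value of a simple path of length k is k.
Branch 1: length 9, Nim-value = 9
Branch 2: length 1, Nim-value = 1
Branch 3: length 7, Nim-value = 7
Branch 4: length 6, Nim-value = 6
Total Nim-value = XOR of all branch values:
0 XOR 9 = 9
9 XOR 1 = 8
8 XOR 7 = 15
15 XOR 6 = 9
Nim-value of the tree = 9

9


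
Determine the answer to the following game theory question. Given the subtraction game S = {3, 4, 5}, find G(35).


The subtraction set is S = {3, 4, 5}.
G(k) = mex{ G(k - s) : s in S, s <= k }. We compute iteratively: G(0) = 0.
G(1) = mex({}) = 0
G(2) = mex({}) = 0
G(3) = mex({0}) = 1
G(4) = mex({0}) = 1
G(5) = mex({0}) = 1
G(6) = mex({0, 1}) = 2
G(7) = mex({0, 1}) = 2
G(8) = mex({1}) = 0
G(9) = mex({1, 2}) = 0
G(10) = mex({1, 2}) = 0
G(11) = mex({0, 2}) = 1
G(12) = mex({0, 2}) = 1
Observe that G(8)..G(12) = 0, 0, 0, 1, 1 repeats G(0)..G(4) = 0, 0, 0, 1, 1.
For k >= max(S) = 5, G(k) is determined by the previous 5 values G(k-5)..G(k-1); a window of 5 consecutive values has recurred shifted by 8, so by induction G(k + 8) = G(k) for all k >= 0: the sequence is periodic from the start with period 8.
One period: G(0..7) = 0, 0, 0, 1, 1, 1, 2, 2.
35 mod 8 = 3, so G(35) = G(3) = 1.

1


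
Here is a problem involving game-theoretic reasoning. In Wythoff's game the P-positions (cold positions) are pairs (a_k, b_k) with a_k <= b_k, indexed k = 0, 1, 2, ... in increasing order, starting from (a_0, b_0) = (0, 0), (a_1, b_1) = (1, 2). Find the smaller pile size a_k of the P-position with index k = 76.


By Wythoff's theorem, a_k = floor(k * phi) and b_k = floor(k * phi^2) = a_k + k, where phi = (1 + sqrt(5))/2 is the golden ratio.
phi = (1 + sqrt(5))/2 = 1.618034
k = 76
k * phi = 76 * 1.618034 = 122.970583
a_76 = floor(k * phi) = 122

122


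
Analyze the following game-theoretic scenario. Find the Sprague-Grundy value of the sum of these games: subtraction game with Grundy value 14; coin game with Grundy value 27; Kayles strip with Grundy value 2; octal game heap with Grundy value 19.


By the Sprague-Grundy theorem, the Grundy value of a sum of games is the XOR of individual Grundy values.
subtraction game: Grundy value = 14. Running XOR: 0 XOR 14 = 14
coin game: Grundy value = 27. Running XOR: 14 XOR 27 = 21
Kayles strip: Grundy value = 2. Running XOR: 21 XOR 2 = 23
octal game heap: Grundy value = 19. Running XOR: 23 XOR 19 = 4
The combined Grundy value is 4.

4


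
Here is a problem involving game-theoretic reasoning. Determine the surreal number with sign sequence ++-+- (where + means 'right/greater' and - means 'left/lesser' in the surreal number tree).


Sign expansion: ++-+-
Rule: track bounds (lo, hi), initially (-inf, +inf). On '+', the current value becomes lo and we move to the simplest number in (value, hi): value + 1 if hi = +inf, otherwise the midpoint (value + hi)/2. On '-', the current value becomes hi and we move to value - 1 if lo = -inf, otherwise the midpoint (lo + value)/2.
Start at 0.
Step 1: sign = +, move right. Bounds: (0, +inf). Value = 1
Step 2: sign = +, move right. Bounds: (1, +inf). Value = 2
Step 3: sign = -, move left. Bounds: (1, 2). Value = 3/2
Step 4: sign = +, move right. Bounds: (3/2, 2). Value = 7/4
Step 5: sign = -, move left. Bounds: (3/2, 7/4). Value = 13/8
The surreal number with sign expansion ++-+- is 13/8.

13/8


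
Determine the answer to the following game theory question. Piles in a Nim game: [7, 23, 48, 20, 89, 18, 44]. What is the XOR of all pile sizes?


We need the XOR (exclusive or) of all pile sizes.
After XOR-ing pile 1 (size 7): 0 XOR 7 = 7
After XOR-ing pile 2 (size 23): 7 XOR 23 = 16
After XOR-ing pile 3 (size 48): 16 XOR 48 = 32
After XOR-ing pile 4 (size 20): 32 XOR 20 = 52
After XOR-ing pile 5 (size 89): 52 XOR 89 = 109
After XOR-ing pile 6 (size 18): 109 XOR 18 = 127
After XOR-ing pile 7 (size 44): 127 XOR 44 = 83
The Nim-value of this position is 83.

83


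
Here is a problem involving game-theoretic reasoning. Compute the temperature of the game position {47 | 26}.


The game is {47 | 26}, a switch {a | b} with numbers a > b.
Cooling {a | b} by t gives {a - t | b + t}, which stops being hot when a - t = b + t, i.e. at t = (a - b)/2. So the temperature of a switch is (a - b)/2.
Temperature = (Left option - Right option) / 2
= (47 - (26)) / 2
= 21 / 2
= 21/2

21/2


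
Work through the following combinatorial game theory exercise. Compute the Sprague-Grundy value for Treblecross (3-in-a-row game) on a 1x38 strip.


Treblecross: place X on empty cells; 3-in-a-row wins.
Playing within two cells of an existing X lets the opponent win at once, so sensible play treats the cells i-2..i+2 around each X as dead. The player left with no safe cell loses, so this is a normal-play take-away game on strips of safe cells.
Placing X at cell i (0-indexed) of a strip of k safe cells leaves independent strips of sizes max(0, i-2) and max(0, k-i-3). Hence G(k) = mex{ G(max(0,i-2)) XOR G(max(0,k-i-3)) : 0 <= i < k }, with G(0) = 0.
G(1): splits (0,0):0^0=0 -> mex({0}) = 1
G(2): splits (0,0):0^0=0 -> mex({0}) = 1
G(3): splits (0,0):0^0=0 -> mex({0}) = 1
G(4): splits (0,1):0^1=1 (0,0):0^0=0 -> mex({0, 1}) = 2
G(5): splits (0,2):0^1=1 (0,1):0^1=1 (0,0):0^0=0 -> mex({0, 1}) = 2
G(6) = mex({1}) = 0
G(7) = mex({0, 1, 2}) = 3
G(8) = mex({0, 1, 2}) = 3
G(9) = mex({0, 2}) = 1
G(10) = mex({0, 2, 3}) = 1
G(11) = mex({0, 3}) = 1
G(12) = mex({1, 3}) = 0
G(13) = mex({0, 1, 2, 3}) = 4
G(14) = mex({0, 1, 2}) = 3
G(15) = mex({0, 1, 2}) = 3
G(16) = mex({0, 1, 2, 4}) = 3
G(17) = mex({0, 1, 3, 4}) = 2
G(18) = mex({0, 1, 3, 4}) = 2
G(19) = mex({0, 1, 3, 5}) = 2
G(20) = mex({0, 1, 2, 3, 5}) = 4
G(21) = mex({0, 1, 2, 3, 5}) = 4
G(22) = mex({1, 2, 6}) = 0
G(23) = mex({0, 1, 2, 3, 4, 6}) = 5
G(24) = mex({0, 1, 2, 3, 4}) = 5
G(25) = mex({0, 1, 3, 4, 7}) = 2
G(26) = mex({0, 1, 3, 4, 5, 7}) = 2
G(27) = mex({0, 1, 3, 5}) = 2
G(28) = mex({0, 1, 2, 5}) = 3
G(29) = mex({0, 1, 2, 4, 5, 6}) = 3
G(30) = mex({1, 2, 4, 6}) = 0
G(31) = mex({0, 1, 2, 3, 4, 6}) = 5
G(32) = mex({1, 2, 3, 4, 7}) = 0
G(33) = mex({0, 3, 7}) = 1
G(34) = mex({0, 2, 3, 5, 7}) = 1
G(35) = mex({0, 2, 3, 5, 6}) = 1
G(36) = mex({0, 1, 2, 5, 6}) = 3
G(37) = mex({0, 1, 2, 4, 5, 6}) = 3
G(38) = mex({0, 1, 2, 4}) = 3
Therefore G(38) = 3.

3


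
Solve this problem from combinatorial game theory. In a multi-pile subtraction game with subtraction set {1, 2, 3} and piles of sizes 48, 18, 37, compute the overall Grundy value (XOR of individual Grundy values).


Subtraction set: {1, 2, 3}
For this subtraction set, G(n) = n mod 4 (period = max + 1 = 4).
Pile 1 (size 48): G(48) = 48 mod 4 = 0
Pile 2 (size 18): G(18) = 18 mod 4 = 2
Pile 3 (size 37): G(37) = 37 mod 4 = 1
Total Grundy value = XOR of all: 0 XOR 2 XOR 1 = 3

3


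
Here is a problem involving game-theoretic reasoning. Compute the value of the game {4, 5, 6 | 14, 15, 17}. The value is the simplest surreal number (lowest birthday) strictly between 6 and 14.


Left options: {4, 5, 6}, max = 6
Right options: {14, 15, 17}, min = 14
All options are numbers and max(Left) < min(Right), so by the simplicity theorem the value is the simplest (earliest-born) number strictly between 6 and 14.
Integers 7 through 13 all lie strictly between 6 and 14.
Among integers, the simplest (lowest birthday = smallest |n|; 0 is born on day 0, +-n on day n) is 7.
No non-integer in the interval can be simpler: if x is a non-integer in the interval, then floor(x) or ceil(x) also lies in the interval (the interval contains an integer), and both are proper prefixes of x's sign expansion, i.e. born earlier. So the game value is 7.
Game value = 7

7


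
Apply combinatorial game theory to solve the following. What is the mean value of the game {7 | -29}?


Game = {7 | -29}, a switch {a | b} with numbers a > b.
Its thermograph has left wall a - t and right wall b + t, which meet at t = (a - b)/2, where both equal (a + b)/2. So the mast (mean value) is at (a + b)/2.
Mean = (7 + (-29))/2 = -22/2 = -11

-11


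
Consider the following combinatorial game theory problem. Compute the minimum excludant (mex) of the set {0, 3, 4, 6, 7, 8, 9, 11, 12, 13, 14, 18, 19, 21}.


Set = {0, 3, 4, 6, 7, 8, 9, 11, 12, 13, 14, 18, 19, 21}
0 is in the set.
1 is NOT in the set. This is the mex.
mex = 1

1


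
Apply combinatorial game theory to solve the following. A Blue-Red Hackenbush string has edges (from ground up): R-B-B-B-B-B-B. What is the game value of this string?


Edges (from ground): R-B-B-B-B-B-B
By Berlekamp's sign-expansion rule, a Blue-Red Hackenbush stalk has the value of the surreal number whose sign sequence is the edge sequence with B -> + and R -> -.
Sign sequence: -++++++
Trace the sign expansion in the surreal number tree, starting from 0:
Edge 1: R (sign -) -> bounds (-inf, 0), value = -1
Edge 2: B (sign +) -> bounds (-1, 0), value = -1/2
Edge 3: B (sign +) -> bounds (-1/2, 0), value = -1/4
Edge 4: B (sign +) -> bounds (-1/4, 0), value = -1/8
Edge 5: B (sign +) -> bounds (-1/8, 0), value = -1/16
Edge 6: B (sign +) -> bounds (-1/16, 0), value = -1/32
Edge 7: B (sign +) -> bounds (-1/32, 0), value = -1/64
Game value = -1/64

-1/64


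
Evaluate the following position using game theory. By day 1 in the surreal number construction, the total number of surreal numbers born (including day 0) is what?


Day 0: {|} = 0 is born. Count = 1.
Day n: the number of surreal numbers born by day n is 2^(n+1) - 1.
By day 0: 2^1 - 1 = 1
By day 1: 2^2 - 1 = 3
By day 1: 3 surreal numbers.

3


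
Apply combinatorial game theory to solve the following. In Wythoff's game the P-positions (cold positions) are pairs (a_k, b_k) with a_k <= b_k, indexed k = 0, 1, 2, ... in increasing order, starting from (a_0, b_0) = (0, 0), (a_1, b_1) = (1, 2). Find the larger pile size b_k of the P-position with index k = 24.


By Wythoff's theorem, a_k = floor(k * phi) and b_k = floor(k * phi^2) = a_k + k, where phi = (1 + sqrt(5))/2 is the golden ratio.
phi = (1 + sqrt(5))/2 = 1.618034
phi^2 = phi + 1 = 2.618034
k = 24
k * phi^2 = 24 * 2.618034 = 62.832816
b_24 = floor(k * phi^2) = 62 (check: a_24 + k = 38 + 24 = 62)

62


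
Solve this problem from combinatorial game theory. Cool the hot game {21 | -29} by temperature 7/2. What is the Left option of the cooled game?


Original game: {21 | -29} (a switch {a | b} with a > b).
Cooling by t (for t below the temperature (a - b)/2 = 25) taxes each move by t: {a | b} cooled by t is {a - t | b + t}.
Cooling amount: t = 7/2
Cooled Left option: 21 - 7/2 = 35/2
Cooled Right option: -29 + 7/2 = -51/2
Cooled game: {35/2 | -51/2}
Left option = 35/2

35/2


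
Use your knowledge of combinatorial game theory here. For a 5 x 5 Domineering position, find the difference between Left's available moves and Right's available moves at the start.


Board is 5 x 5 (rows x cols).
Left (vertical) placements: (rows-1) * cols = 4 * 5 = 20
Right (horizontal) placements: rows * (cols-1) = 5 * 4 = 20
Advantage = Left - Right = 20 - 20 = 0

0


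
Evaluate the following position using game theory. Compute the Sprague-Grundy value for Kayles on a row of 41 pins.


Kayles: a move removes 1 or 2 adjacent pins from a contiguous row.
Removing pins from a row of k leaves two independent rows (a, b) with a + b = k - 1 (one pin) or a + b = k - 2 (two pins); an end removal gives a = 0.
By Sprague-Grundy, G(k) = mex{ G(a) XOR G(b) } over all these splits. G(0) = 0.
G(1): splits (0,0):0^0=0 -> mex({0}) = 1
G(2): splits (0,1):0^1=1 (0,0):0^0=0 -> mex({0, 1}) = 2
G(3): splits (0,2):0^2=2 (1,1):1^1=0 (0,1):0^1=1 -> mex({0, 1, 2}) = 3
G(4): splits (0,3):0^3=3 (1,2):1^2=3 (0,2):0^2=2 (1,1):1^1=0 -> mex({0, 2, 3}) = 1
G(5): splits (0,4):0^1=1 (1,3):1^3=2 (2,2):2^2=0 (0,3):0^3=3 (1,2):1^2=3 -> mex({0, 1, 2, 3}) = 4
G(6) = mex({0, 1, 2, 4}) = 3
G(7) = mex({0, 1, 3, 4, 5}) = 2
G(8) = mex({0, 2, 3, 5, 6}) = 1
G(9) = mex({0, 1, 2, 3, 6, 7}) = 4
G(10) = mex({0, 1, 3, 4, 5, 7}) = 2
G(11) = mex({0, 1, 2, 3, 4, 5}) = 6
G(12) = mex({0, 1, 2, 3, 5, 6, 7}) = 4
G(13) = mex({0, 2, 3, 4, 6, 7}) = 1
G(14) = mex({0, 1, 4, 5, 6, 7}) = 2
G(15) = mex({0, 1, 2, 3, 4, 5, 6}) = 7
G(16) = mex({0, 2, 3, 5, 6, 7}) = 1
G(17) = mex({0, 1, 2, 3, 5, 6, 7}) = 4
G(18) = mex({0, 1, 2, 4, 5, 6}) = 3
G(19) = mex({0, 1, 3, 4, 5, 7}) = 2
G(20) = mex({0, 2, 3, 4, 5, 6, 7}) = 1
G(21) = mex({0, 1, 2, 3, 5, 6, 7}) = 4
G(22) = mex({0, 1, 2, 3, 4, 5, 7}) = 6
G(23) = mex({0, 1, 2, 3, 4, 5, 6}) = 7
G(24) = mex({0, 1, 2, 3, 5, 6, 7}) = 4
G(25) = mex({0, 2, 3, 4, 6, 7}) = 1
G(26) = mex({0, 1, 3, 4, 5, 6, 7}) = 2
G(27) = mex({0, 1, 2, 3, 4, 5, 6, 7}) = 8
G(28) = mex({0, 1, 2, 3, 4, 6, 7, 8}) = 5
G(29) = mex({0, 1, 2, 3, 5, 6, 7, 8, 9}) = 4
G(30) = mex({0, 1, 2, 3, 4, 5, 6, 9, 10}) = 7
G(31) = mex({0, 1, 3, 4, 5, 7, 10, 11}) = 2
G(32) = mex({0, 2, 3, 4, 5, 6, 7, 9, 11}) = 1
G(33) = mex({0, 1, 2, 3, 4, 5, 6, 7, 9, 12}) = 8
G(34) = mex({0, 1, 2, 3, 4, 5, 7, 8, 11, 12}) = 6
G(35) = mex({0, 1, 2, 3, 4, 5, 6, 8, 9, 10, 11}) = 7
G(36) = mex({0, 1, 2, 3, 5, 6, 7, 9, 10}) = 4
G(37) = mex({0, 2, 3, 4, 6, 7, 9, 10, 11, 12}) = 1
G(38) = mex({0, 1, 3, 4, 5, 6, 7, 9, 10, 11, 12}) = 2
G(39) = mex({0, 1, 2, 4, 5, 6, 7, 9, 10, 12, 14}) = 3
G(40) = mex({0, 2, 3, 4, 6, 7, 11, 12, 14}) = 1
G(41) = mex({0, 1, 2, 3, 5, 6, 7, 9, 10, 11, 12}) = 4
Therefore G(41) = 4.

4


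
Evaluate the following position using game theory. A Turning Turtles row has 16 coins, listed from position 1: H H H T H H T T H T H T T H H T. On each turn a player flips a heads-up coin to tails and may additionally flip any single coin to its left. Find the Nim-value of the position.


Coins: H H H T H H T T H T H T T H H T
Key fact: a single head at position k behaves exactly like a Nim heap of size k (turning it to T and optionally flipping a coin at j < k corresponds to moving the heap from k to j, or to 0), and heads combine as a disjunctive sum (two heads at the same place would cancel, matching j XOR j = 0). So the Nim-value is the XOR of the 1-indexed positions of the heads.
Face-up positions (1-indexed): [1, 2, 3, 5, 6, 9, 11, 14, 15]
XOR 0 with 1: 0 XOR 1 = 1
XOR 1 with 2: 1 XOR 2 = 3
XOR 3 with 3: 3 XOR 3 = 0
XOR 0 with 5: 0 XOR 5 = 5
XOR 5 with 6: 5 XOR 6 = 3
XOR 3 with 9: 3 XOR 9 = 10
XOR 10 with 11: 10 XOR 11 = 1
XOR 1 with 14: 1 XOR 14 = 15
XOR 15 with 15: 15 XOR 15 = 0
Nim-value = 0

0
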